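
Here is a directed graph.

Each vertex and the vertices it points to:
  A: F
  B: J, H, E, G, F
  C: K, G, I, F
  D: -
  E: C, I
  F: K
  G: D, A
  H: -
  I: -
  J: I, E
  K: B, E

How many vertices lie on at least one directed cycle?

A vertex is on a directed cycle iff it belongs to a strongly connected component of size ≥ 2 (or has a self-loop).
The vertices on cycles are {A, B, C, E, F, G, J, K} — 8 in total.

8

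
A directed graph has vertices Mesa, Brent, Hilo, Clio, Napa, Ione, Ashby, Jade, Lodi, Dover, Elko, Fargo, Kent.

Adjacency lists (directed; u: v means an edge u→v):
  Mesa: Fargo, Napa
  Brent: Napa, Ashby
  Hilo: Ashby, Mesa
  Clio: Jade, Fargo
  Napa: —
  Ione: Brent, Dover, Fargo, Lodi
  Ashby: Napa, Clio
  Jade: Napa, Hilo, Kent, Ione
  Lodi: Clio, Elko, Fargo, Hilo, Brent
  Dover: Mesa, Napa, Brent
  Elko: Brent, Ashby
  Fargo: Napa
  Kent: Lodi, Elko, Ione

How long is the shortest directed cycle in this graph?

4

For each vertex v, BFS finds the shortest path from v back to v.
The shortest such closed walk is Jade → Hilo → Ashby → Clio → Jade, length 4.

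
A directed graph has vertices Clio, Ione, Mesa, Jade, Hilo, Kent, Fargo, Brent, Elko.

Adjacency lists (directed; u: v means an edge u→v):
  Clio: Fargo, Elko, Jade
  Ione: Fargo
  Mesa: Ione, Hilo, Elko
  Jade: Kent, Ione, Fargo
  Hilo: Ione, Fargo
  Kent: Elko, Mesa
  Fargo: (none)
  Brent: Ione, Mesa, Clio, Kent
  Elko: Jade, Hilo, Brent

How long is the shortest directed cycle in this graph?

For each vertex v, BFS finds the shortest path from v back to v.
The shortest such closed walk is Kent → Elko → Brent → Kent, length 3.

3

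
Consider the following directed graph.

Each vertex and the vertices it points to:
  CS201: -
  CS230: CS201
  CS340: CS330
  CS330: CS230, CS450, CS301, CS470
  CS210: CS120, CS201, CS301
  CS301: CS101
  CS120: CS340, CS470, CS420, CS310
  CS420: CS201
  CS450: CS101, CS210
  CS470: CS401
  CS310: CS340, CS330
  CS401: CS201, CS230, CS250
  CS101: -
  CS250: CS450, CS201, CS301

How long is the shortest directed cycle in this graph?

5

For each vertex v, BFS finds the shortest path from v back to v.
The shortest such closed walk is CS210 → CS120 → CS310 → CS330 → CS450 → CS210, length 5.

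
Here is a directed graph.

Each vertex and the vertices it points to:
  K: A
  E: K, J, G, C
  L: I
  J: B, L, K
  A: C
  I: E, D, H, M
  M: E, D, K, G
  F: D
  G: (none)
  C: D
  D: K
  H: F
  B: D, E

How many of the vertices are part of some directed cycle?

A vertex is on a directed cycle iff it belongs to a strongly connected component of size ≥ 2 (or has a self-loop).
The vertices on cycles are {A, B, C, D, E, I, J, K, L, M} — 10 in total.

10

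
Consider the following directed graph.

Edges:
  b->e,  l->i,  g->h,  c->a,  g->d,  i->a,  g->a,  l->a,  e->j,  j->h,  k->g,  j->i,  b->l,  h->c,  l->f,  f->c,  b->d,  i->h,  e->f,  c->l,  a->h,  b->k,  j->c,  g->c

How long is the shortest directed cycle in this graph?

For each vertex v, BFS finds the shortest path from v back to v.
The shortest such closed walk is l → f → c → l, length 3.

3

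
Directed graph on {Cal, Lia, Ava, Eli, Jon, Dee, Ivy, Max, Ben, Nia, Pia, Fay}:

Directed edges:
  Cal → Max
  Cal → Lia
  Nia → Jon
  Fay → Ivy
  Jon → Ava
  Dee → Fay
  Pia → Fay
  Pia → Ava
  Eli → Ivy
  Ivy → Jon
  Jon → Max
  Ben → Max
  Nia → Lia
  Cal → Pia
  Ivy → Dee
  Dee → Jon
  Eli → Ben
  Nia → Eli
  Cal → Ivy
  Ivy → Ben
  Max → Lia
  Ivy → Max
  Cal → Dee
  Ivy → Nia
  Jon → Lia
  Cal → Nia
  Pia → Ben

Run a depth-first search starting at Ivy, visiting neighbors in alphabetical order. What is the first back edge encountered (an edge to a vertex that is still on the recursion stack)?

DFS from Ivy (visiting neighbors in alphabetical order); mark gray on enter, black on exit:
Ivy gray
  Ben gray
    Max gray
      Lia gray
      Lia black
    Max black
  Ben black
  Dee gray
    Fay gray
      Fay→Ivy: Ivy is gray → back edge
First back edge: Fay → Ivy.

Fay→Ivy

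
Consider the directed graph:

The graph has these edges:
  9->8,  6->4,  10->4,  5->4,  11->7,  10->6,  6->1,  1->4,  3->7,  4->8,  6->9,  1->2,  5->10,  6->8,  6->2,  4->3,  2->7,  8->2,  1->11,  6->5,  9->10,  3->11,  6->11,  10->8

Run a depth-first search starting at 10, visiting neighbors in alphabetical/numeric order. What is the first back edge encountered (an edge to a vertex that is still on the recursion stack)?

5→10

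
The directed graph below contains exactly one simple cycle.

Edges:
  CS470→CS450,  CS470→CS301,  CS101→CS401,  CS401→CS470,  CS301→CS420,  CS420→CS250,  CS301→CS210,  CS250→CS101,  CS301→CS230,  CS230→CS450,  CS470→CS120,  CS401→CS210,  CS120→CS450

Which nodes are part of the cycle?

CS101, CS250, CS301, CS401, CS420, CS470

DFS with gray/black marking from CS401:
CS401 gray
  CS210 gray
  CS210 black
  CS470 gray
    CS450 gray
    CS450 black
    CS120 gray
      CS120→CS450: CS450 black — skip
    CS120 black
    CS301 gray
      CS230 gray
        CS230→CS450: CS450 black — skip
      CS230 black
      CS301→CS210: CS210 black — skip
      CS420 gray
        CS250 gray
          CS101 gray
            CS101→CS401: CS401 is gray → back edge
Back edge closes the cycle CS401 → CS470 → CS301 → CS420 → CS250 → CS101 → CS401; its vertices are {CS101, CS250, CS301, CS401, CS420, CS470}.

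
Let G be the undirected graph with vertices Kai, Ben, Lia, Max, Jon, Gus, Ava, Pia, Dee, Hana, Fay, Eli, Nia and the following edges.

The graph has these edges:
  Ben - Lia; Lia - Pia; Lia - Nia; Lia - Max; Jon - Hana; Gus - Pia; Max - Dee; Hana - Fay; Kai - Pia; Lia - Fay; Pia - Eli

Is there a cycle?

No

DFS, tracking each vertex's parent; an edge to a visited non-parent vertex closes a cycle.
Start from Fay:
visit Fay (parent –)
  visit Lia (parent Fay)
    visit Nia (parent Lia)
      Nia–Lia: parent, skip
    visit Max (parent Lia)
      visit Dee (parent Max)
        Dee–Max: parent, skip
      Max–Lia: parent, skip
    Lia–Fay: parent, skip
    visit Pia (parent Lia)
      visit Eli (parent Pia)
        Eli–Pia: parent, skip
      visit Gus (parent Pia)
        Gus–Pia: parent, skip
      Pia–Lia: parent, skip
      visit Kai (parent Pia)
        Kai–Pia: parent, skip
    visit Ben (parent Lia)
      Ben–Lia: parent, skip
  visit Hana (parent Fay)
    visit Jon (parent Hana)
      Jon–Hana: parent, skip
    Hana–Fay: parent, skip
visit Ava (parent –)
No non-parent visited neighbor found — the graph is a forest.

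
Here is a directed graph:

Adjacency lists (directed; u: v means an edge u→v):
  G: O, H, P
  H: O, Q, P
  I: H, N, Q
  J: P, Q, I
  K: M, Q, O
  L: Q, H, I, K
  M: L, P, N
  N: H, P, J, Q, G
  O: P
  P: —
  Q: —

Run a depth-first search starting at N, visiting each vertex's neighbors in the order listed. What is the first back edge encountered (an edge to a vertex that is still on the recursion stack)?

I->N

DFS from N (visiting each vertex's neighbors in the order listed); mark gray on enter, black on exit:
N gray
  H gray
    O gray
      P gray
      P black
    O black
    Q gray
    Q black
    H→P: P black — skip
  H black
  N→P: P black — skip
  J gray
    J→P: P black — skip
    J→Q: Q black — skip
    I gray
      I→H: H black — skip
      I→N: N is gray → back edge
First back edge: I → N.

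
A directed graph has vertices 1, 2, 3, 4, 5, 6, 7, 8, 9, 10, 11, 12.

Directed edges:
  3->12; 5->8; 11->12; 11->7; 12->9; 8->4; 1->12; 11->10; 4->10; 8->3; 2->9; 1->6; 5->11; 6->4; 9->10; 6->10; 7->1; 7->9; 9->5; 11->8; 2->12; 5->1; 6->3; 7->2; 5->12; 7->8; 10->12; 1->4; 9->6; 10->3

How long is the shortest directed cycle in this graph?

3

For each vertex v, BFS finds the shortest path from v back to v.
The shortest such closed walk is 5 → 12 → 9 → 5, length 3.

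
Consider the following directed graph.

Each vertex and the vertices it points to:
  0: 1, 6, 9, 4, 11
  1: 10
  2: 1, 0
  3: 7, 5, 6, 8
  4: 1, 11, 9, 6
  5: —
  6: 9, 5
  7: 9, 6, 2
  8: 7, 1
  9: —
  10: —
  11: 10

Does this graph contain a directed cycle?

No

DFS with white/gray/black marking, starting from 10:
10 gray
10 black
0 gray
  1 gray
    1→10: 10 black — skip
  1 black
  6 gray
    9 gray
    9 black
    5 gray
    5 black
  6 black
  0→9: 9 black — skip
  4 gray
    4→1: 1 black — skip
    11 gray
      11→10: 10 black — skip
    11 black
    4→9: 9 black — skip
    4→6: 6 black — skip
  4 black
  0→11: 11 black — skip
0 black
2 gray
  2→1: 1 black — skip
  2→0: 0 black — skip
2 black
3 gray
  7 gray
    7→9: 9 black — skip
    7→6: 6 black — skip
    7→2: 2 black — skip
  7 black
  3→5: 5 black — skip
  3→6: 6 black — skip
  8 gray
    8→7: 7 black — skip
    8→1: 1 black — skip
  8 black
3 black
Every edge goes to a white or black vertex — no back edge, so the graph is acyclic.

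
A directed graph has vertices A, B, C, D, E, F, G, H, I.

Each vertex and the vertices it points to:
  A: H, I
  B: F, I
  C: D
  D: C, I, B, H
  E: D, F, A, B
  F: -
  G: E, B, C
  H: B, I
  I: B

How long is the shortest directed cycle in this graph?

2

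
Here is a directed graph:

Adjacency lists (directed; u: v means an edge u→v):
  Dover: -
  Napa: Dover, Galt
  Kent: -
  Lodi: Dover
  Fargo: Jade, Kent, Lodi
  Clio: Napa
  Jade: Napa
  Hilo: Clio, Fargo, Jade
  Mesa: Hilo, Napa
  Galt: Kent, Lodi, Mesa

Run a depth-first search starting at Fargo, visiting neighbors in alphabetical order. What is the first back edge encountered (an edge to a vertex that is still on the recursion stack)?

DFS from Fargo (visiting neighbors in alphabetical order); mark gray on enter, black on exit:
Fargo gray
  Jade gray
    Napa gray
      Dover gray
      Dover black
      Galt gray
        Kent gray
        Kent black
        Lodi gray
          Lodi→Dover: Dover black — skip
        Lodi black
        Mesa gray
          Hilo gray
            Clio gray
              Clio→Napa: Napa is gray → back edge
First back edge: Clio → Napa.

Clio->Napa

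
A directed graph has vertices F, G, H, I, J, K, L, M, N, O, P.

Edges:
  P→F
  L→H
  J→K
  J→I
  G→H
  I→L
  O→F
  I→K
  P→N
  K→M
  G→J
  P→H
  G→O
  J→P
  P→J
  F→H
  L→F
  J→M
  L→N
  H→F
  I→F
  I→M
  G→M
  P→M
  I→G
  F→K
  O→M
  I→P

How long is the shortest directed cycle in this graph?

2

For each vertex v, BFS finds the shortest path from v back to v.
The shortest such closed walk is P → J → P, length 2.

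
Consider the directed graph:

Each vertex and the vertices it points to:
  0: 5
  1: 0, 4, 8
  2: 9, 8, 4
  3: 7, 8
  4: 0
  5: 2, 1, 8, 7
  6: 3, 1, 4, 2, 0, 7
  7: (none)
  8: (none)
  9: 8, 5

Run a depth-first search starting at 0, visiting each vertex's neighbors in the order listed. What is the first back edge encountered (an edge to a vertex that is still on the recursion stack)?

DFS from 0 (visiting each vertex's neighbors in the order listed); mark gray on enter, black on exit:
0 gray
  5 gray
    2 gray
      9 gray
        8 gray
        8 black
        9→5: 5 is gray → back edge
First back edge: 9 → 5.

9→5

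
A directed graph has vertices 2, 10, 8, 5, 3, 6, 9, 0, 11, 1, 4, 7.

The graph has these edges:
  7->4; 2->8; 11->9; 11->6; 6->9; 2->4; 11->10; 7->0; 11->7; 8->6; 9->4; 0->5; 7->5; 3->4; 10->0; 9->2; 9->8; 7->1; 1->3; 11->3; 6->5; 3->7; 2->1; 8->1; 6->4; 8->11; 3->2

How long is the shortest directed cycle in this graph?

For each vertex v, BFS finds the shortest path from v back to v.
The shortest such closed walk is 11 → 9 → 8 → 11, length 3.

3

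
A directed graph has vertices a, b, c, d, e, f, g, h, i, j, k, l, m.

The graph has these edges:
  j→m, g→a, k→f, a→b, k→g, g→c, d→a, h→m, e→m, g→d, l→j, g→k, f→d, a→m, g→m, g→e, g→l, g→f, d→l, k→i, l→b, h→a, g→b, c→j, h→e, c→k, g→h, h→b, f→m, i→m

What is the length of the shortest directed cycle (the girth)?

2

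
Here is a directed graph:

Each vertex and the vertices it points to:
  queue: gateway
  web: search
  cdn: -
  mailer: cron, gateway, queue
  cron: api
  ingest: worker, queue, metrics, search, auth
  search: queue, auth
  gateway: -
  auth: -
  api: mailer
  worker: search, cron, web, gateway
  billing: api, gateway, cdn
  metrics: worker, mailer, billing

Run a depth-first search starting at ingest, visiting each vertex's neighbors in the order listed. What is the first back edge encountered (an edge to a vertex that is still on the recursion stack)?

DFS from ingest (visiting each vertex's neighbors in the order listed); mark gray on enter, black on exit:
ingest gray
  worker gray
    search gray
      queue gray
        gateway gray
        gateway black
      queue black
      auth gray
      auth black
    search black
    cron gray
      api gray
        mailer gray
          mailer→cron: cron is gray → back edge
First back edge: mailer → cron.

mailer→cron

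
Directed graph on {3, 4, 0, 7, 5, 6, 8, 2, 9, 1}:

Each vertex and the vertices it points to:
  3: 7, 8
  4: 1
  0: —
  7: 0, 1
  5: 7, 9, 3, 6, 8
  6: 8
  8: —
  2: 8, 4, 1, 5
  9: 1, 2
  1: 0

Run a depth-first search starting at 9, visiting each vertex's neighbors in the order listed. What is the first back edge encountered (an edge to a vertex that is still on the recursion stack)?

5->9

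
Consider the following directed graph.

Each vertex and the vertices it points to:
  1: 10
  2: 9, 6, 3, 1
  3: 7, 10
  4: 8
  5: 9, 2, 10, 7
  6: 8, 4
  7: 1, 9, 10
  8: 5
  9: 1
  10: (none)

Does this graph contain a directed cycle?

Yes

DFS with white/gray/black marking, starting from 9:
9 gray
  1 gray
    10 gray
    10 black
  1 black
9 black
2 gray
  2→9: 9 black — skip
  6 gray
    8 gray
      5 gray
        5→9: 9 black — skip
        5→2: 2 is gray → back edge
Back edge found, so a cycle exists: 2 → 6 → 8 → 5 → 2.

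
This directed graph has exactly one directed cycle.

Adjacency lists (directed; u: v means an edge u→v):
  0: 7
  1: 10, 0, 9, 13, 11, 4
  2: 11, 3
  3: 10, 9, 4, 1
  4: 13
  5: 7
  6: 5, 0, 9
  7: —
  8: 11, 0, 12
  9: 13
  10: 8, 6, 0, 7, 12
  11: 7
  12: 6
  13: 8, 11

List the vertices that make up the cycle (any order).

6, 8, 9, 12, 13

DFS with gray/black marking from 9:
9 gray
  13 gray
    8 gray
      11 gray
        7 gray
        7 black
      11 black
      0 gray
        0→7: 7 black — skip
      0 black
      12 gray
        6 gray
          5 gray
            5→7: 7 black — skip
          5 black
          6→0: 0 black — skip
          6→9: 9 is gray → back edge
Back edge closes the cycle 9 → 13 → 8 → 12 → 6 → 9; its vertices are {6, 8, 9, 12, 13}.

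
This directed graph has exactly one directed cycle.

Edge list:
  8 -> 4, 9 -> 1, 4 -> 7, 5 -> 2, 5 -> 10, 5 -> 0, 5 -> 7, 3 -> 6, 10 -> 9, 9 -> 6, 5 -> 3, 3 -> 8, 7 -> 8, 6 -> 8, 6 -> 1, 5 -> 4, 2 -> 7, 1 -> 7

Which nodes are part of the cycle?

DFS with gray/black marking from 4:
4 gray
  7 gray
    8 gray
      8→4: 4 is gray → back edge
Back edge closes the cycle 4 → 7 → 8 → 4; its vertices are {4, 7, 8}.

4, 7, 8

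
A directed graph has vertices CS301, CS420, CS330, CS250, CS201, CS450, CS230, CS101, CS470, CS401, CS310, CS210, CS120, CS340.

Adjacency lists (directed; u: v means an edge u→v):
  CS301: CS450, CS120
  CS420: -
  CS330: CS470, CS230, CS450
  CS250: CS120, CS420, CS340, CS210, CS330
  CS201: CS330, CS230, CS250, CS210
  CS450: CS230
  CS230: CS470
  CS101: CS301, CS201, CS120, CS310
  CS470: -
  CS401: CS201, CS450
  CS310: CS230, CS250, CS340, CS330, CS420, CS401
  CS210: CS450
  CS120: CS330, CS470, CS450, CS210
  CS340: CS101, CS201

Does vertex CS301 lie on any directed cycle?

CS301 lies on a cycle iff there is a path from CS301 back to itself.
Exploring from CS301, it never reaches itself; equivalently, its strongly connected component is a singleton.

No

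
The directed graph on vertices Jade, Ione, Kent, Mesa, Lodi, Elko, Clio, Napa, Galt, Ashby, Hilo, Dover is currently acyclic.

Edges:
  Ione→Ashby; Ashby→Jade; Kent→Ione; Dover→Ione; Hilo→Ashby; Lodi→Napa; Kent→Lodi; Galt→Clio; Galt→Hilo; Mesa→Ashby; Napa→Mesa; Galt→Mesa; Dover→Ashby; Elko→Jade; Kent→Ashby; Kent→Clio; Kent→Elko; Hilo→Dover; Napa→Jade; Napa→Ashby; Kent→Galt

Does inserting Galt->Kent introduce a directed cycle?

Yes

Adding Galt→Kent creates a cycle iff Kent can already reach Galt.
Path from Kent: Kent → Galt.
So Kent → … → Galt → Kent is a cycle.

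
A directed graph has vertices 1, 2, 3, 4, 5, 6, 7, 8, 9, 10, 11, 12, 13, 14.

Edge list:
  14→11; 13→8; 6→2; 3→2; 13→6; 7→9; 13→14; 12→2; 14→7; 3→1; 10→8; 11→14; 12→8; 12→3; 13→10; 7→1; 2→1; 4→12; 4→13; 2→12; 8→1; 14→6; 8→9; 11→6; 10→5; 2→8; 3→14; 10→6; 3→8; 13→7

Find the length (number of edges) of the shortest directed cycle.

2

For each vertex v, BFS finds the shortest path from v back to v.
The shortest such closed walk is 12 → 2 → 12, length 2.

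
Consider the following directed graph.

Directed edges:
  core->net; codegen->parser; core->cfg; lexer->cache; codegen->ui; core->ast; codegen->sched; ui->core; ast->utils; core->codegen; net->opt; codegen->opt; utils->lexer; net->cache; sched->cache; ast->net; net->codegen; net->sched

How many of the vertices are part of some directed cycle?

5

A vertex is on a directed cycle iff it belongs to a strongly connected component of size ≥ 2 (or has a self-loop).
The vertices on cycles are {ui, ast, net, core, codegen} — 5 in total.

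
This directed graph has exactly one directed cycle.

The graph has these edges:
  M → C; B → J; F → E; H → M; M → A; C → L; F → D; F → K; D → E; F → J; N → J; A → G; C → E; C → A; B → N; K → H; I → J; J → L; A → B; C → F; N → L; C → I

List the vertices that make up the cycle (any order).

C, F, H, K, M

DFS with gray/black marking from M:
M gray
  C gray
    F gray
      K gray
        H gray
          H→M: M is gray → back edge
Back edge closes the cycle M → C → F → K → H → M; its vertices are {C, F, H, K, M}.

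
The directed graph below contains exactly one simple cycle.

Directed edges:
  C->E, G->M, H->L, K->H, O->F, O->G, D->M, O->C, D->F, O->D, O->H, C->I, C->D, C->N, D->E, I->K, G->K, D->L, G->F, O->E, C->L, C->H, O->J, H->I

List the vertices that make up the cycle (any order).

DFS with gray/black marking from H:
H gray
  L gray
  L black
  I gray
    K gray
      K→H: H is gray → back edge
Back edge closes the cycle H → I → K → H; its vertices are {H, I, K}.

H, I, K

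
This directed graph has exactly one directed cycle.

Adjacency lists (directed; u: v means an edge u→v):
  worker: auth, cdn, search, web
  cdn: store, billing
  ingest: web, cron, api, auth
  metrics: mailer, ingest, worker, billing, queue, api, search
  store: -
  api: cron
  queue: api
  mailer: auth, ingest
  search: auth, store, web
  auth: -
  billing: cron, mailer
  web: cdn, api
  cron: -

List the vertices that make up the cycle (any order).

cdn, web, ingest, mailer, billing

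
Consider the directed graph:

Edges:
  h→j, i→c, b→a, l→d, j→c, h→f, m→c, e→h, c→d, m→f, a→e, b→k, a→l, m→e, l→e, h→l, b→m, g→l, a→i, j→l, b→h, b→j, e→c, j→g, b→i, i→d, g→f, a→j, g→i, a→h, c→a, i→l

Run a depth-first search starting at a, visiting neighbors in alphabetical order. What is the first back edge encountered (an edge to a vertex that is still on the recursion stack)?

c→a

DFS from a (visiting neighbors in alphabetical order); mark gray on enter, black on exit:
a gray
  e gray
    c gray
      c→a: a is gray → back edge
First back edge: c → a.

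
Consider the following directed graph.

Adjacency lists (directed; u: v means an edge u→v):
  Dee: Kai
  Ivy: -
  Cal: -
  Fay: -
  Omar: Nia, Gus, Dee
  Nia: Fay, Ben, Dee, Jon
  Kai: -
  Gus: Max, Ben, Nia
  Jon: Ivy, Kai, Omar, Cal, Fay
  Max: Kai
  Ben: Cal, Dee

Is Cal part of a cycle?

No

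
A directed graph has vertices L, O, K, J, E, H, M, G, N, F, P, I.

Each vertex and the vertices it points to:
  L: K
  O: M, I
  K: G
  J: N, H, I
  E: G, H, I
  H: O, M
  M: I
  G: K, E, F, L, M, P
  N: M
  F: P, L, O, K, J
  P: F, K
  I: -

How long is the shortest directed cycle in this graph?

For each vertex v, BFS finds the shortest path from v back to v.
The shortest such closed walk is E → G → E, length 2.

2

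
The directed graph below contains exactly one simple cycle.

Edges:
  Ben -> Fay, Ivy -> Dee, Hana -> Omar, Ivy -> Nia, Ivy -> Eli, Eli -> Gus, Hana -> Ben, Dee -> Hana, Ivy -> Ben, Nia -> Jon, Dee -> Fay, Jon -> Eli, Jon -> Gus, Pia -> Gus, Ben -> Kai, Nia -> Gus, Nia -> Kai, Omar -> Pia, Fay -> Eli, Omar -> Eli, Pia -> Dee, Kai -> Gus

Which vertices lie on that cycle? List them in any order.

Dee, Pia, Hana, Omar

DFS with gray/black marking from Dee:
Dee gray
  Hana gray
    Omar gray
      Pia gray
        Pia→Dee: Dee is gray → back edge
Back edge closes the cycle Dee → Hana → Omar → Pia → Dee; its vertices are {Dee, Pia, Hana, Omar}.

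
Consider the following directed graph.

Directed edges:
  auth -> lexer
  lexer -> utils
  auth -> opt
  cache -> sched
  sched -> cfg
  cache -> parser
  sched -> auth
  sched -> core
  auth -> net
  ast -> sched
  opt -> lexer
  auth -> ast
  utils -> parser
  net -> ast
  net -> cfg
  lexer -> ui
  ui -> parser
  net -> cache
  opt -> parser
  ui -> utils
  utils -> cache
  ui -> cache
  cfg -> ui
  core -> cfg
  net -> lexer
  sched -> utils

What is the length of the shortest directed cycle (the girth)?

3

For each vertex v, BFS finds the shortest path from v back to v.
The shortest such closed walk is sched → utils → cache → sched, length 3.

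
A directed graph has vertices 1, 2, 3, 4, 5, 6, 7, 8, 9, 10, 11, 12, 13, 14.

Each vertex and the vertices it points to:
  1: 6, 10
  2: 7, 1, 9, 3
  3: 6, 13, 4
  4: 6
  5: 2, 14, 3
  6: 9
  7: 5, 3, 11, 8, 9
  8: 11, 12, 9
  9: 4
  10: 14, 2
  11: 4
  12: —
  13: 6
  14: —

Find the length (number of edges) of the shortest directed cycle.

For each vertex v, BFS finds the shortest path from v back to v.
The shortest such closed walk is 5 → 2 → 7 → 5, length 3.

3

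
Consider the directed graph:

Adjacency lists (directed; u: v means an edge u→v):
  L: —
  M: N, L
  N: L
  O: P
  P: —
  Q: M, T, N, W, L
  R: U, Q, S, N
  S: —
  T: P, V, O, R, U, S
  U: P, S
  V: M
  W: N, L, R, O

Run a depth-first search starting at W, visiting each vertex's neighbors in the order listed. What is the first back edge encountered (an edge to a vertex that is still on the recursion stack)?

T->R

DFS from W (visiting each vertex's neighbors in the order listed); mark gray on enter, black on exit:
W gray
  N gray
    L gray
    L black
  N black
  W→L: L black — skip
  R gray
    U gray
      P gray
      P black
      S gray
      S black
    U black
    Q gray
      M gray
        M→N: N black — skip
        M→L: L black — skip
      M black
      T gray
        T→P: P black — skip
        V gray
          V→M: M black — skip
        V black
        O gray
          O→P: P black — skip
        O black
        T→R: R is gray → back edge
First back edge: T → R.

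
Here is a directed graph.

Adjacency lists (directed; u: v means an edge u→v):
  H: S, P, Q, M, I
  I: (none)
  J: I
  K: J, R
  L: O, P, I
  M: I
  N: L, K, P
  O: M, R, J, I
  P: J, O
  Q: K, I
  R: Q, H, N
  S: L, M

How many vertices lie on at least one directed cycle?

9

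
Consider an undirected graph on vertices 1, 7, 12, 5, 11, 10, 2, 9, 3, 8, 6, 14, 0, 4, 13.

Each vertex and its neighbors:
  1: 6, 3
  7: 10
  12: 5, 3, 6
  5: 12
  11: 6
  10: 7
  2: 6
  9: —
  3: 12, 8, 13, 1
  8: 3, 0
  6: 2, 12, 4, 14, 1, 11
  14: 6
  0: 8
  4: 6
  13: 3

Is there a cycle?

DFS, tracking each vertex's parent; an edge to a visited non-parent vertex closes a cycle.
Start from 8:
visit 8 (parent –)
  visit 3 (parent 8)
    visit 12 (parent 3)
      visit 5 (parent 12)
        5–12: parent, skip
      12–3: parent, skip
      visit 6 (parent 12)
        visit 2 (parent 6)
          2–6: parent, skip
        6–12: parent, skip
        visit 4 (parent 6)
          4–6: parent, skip
        visit 14 (parent 6)
          14–6: parent, skip
        visit 1 (parent 6)
          1–6: parent, skip
          1–3: 3 visited and ≠ parent → cycle
Cycle: 3 – 12 – 6 – 1 – 3.

Yes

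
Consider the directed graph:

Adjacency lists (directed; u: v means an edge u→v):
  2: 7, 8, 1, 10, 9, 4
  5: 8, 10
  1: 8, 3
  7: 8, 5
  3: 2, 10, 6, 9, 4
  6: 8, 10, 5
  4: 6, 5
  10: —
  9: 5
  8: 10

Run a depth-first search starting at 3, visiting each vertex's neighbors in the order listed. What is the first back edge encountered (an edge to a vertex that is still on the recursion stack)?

1->3

DFS from 3 (visiting each vertex's neighbors in the order listed); mark gray on enter, black on exit:
3 gray
  2 gray
    7 gray
      8 gray
        10 gray
        10 black
      8 black
      5 gray
        5→8: 8 black — skip
        5→10: 10 black — skip
      5 black
    7 black
    2→8: 8 black — skip
    1 gray
      1→8: 8 black — skip
      1→3: 3 is gray → back edge
First back edge: 1 → 3.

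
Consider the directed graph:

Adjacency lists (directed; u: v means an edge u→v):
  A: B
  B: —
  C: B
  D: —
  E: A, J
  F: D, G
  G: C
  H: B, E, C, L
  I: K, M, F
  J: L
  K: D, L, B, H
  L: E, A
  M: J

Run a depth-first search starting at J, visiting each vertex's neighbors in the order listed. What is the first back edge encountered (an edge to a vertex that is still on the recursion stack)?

DFS from J (visiting each vertex's neighbors in the order listed); mark gray on enter, black on exit:
J gray
  L gray
    E gray
      A gray
        B gray
        B black
      A black
      E→J: J is gray → back edge
First back edge: E → J.

E->J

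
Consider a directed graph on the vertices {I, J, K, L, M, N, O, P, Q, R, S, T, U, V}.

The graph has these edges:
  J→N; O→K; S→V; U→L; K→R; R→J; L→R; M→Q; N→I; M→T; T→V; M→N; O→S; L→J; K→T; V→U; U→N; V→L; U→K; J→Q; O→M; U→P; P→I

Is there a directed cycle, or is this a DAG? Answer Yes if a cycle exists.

DFS with white/gray/black marking, starting from I:
I gray
I black
J gray
  Q gray
  Q black
  N gray
    N→I: I black — skip
  N black
J black
K gray
  T gray
    V gray
      L gray
        R gray
          R→J: J black — skip
        R black
        L→J: J black — skip
      L black
      U gray
        U→N: N black — skip
        U→L: L black — skip
        U→K: K is gray → back edge
Back edge found, so a cycle exists: K → T → V → U → K.

Yes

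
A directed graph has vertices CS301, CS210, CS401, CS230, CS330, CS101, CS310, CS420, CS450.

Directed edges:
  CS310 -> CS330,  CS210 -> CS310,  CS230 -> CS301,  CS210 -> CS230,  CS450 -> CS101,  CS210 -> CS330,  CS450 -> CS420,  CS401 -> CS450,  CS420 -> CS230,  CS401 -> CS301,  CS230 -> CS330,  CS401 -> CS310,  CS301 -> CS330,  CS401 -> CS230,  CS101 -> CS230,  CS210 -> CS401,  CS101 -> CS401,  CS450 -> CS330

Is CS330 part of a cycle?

No

CS330 lies on a cycle iff there is a path from CS330 back to itself.
Exploring from CS330, it never reaches itself; equivalently, its strongly connected component is a singleton.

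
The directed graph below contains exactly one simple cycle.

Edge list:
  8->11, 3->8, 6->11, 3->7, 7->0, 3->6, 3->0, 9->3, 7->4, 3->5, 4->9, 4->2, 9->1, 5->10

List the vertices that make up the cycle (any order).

3, 4, 7, 9

DFS with gray/black marking from 3:
3 gray
  6 gray
    11 gray
    11 black
  6 black
  5 gray
    10 gray
    10 black
  5 black
  0 gray
  0 black
  8 gray
    8→11: 11 black — skip
  8 black
  7 gray
    4 gray
      2 gray
      2 black
      9 gray
        9→3: 3 is gray → back edge
Back edge closes the cycle 3 → 7 → 4 → 9 → 3; its vertices are {3, 4, 7, 9}.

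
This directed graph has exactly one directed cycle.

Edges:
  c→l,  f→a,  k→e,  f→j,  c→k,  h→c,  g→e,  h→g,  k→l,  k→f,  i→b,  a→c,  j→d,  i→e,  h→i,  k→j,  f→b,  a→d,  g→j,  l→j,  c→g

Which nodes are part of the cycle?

a, c, f, k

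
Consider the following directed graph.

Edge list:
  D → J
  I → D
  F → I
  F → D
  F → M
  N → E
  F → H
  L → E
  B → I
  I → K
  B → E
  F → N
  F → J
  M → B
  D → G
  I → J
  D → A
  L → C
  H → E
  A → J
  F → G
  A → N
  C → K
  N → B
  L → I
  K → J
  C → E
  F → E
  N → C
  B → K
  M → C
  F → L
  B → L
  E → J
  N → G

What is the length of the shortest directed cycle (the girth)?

For each vertex v, BFS finds the shortest path from v back to v.
The shortest such closed walk is D → A → N → B → I → D, length 5.

5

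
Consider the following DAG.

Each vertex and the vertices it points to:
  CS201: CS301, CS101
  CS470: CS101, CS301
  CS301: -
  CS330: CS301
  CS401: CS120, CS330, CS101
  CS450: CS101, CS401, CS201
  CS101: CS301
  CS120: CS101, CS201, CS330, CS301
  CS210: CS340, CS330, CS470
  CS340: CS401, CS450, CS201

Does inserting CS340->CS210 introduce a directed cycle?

Yes

Adding CS340→CS210 creates a cycle iff CS210 can already reach CS340.
Path from CS210: CS210 → CS340.
So CS210 → … → CS340 → CS210 is a cycle.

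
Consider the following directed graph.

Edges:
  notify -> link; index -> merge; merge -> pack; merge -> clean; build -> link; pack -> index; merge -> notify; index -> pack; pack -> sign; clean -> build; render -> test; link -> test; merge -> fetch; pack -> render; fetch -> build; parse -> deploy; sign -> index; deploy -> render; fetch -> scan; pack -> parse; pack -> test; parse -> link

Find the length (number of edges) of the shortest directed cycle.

2

For each vertex v, BFS finds the shortest path from v back to v.
The shortest such closed walk is pack → index → pack, length 2.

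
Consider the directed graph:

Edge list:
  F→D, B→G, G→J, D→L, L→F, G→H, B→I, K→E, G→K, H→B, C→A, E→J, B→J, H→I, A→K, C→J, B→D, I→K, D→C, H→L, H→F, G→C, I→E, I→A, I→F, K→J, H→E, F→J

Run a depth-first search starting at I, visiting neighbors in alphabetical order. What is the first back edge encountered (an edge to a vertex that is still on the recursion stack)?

L→F

DFS from I (visiting neighbors in alphabetical order); mark gray on enter, black on exit:
I gray
  A gray
    K gray
      E gray
        J gray
        J black
      E black
      K→J: J black — skip
    K black
  A black
  I→E: E black — skip
  F gray
    D gray
      C gray
        C→A: A black — skip
        C→J: J black — skip
      C black
      L gray
        L→F: F is gray → back edge
First back edge: L → F.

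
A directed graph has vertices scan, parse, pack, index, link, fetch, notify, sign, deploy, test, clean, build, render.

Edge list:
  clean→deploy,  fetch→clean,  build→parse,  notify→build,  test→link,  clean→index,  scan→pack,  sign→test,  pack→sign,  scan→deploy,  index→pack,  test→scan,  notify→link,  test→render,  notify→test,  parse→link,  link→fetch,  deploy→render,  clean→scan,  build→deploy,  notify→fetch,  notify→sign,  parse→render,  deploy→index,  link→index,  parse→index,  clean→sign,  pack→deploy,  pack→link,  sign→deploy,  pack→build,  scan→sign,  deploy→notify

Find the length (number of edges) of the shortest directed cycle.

3

For each vertex v, BFS finds the shortest path from v back to v.
The shortest such closed walk is notify → sign → deploy → notify, length 3.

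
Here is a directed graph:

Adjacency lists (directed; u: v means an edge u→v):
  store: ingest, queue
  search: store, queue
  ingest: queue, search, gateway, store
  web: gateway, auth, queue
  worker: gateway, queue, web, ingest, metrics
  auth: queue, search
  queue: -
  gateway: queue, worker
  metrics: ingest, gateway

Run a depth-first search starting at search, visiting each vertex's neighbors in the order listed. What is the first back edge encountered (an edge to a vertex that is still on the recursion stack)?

DFS from search (visiting each vertex's neighbors in the order listed); mark gray on enter, black on exit:
search gray
  store gray
    ingest gray
      queue gray
      queue black
      ingest→search: search is gray → back edge
First back edge: ingest → search.

ingest→search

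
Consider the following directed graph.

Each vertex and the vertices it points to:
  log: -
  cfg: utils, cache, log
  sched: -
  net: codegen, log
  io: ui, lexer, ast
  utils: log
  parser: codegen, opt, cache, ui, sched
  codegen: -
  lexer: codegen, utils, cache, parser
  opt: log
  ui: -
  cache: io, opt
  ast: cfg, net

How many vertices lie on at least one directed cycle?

6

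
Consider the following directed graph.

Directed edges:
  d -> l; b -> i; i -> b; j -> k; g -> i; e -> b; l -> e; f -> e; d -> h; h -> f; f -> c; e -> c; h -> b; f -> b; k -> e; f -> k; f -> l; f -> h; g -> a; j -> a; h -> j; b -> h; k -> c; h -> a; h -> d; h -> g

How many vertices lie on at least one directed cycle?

10

A vertex is on a directed cycle iff it belongs to a strongly connected component of size ≥ 2 (or has a self-loop).
The vertices on cycles are {b, d, e, f, g, h, i, j, k, l} — 10 in total.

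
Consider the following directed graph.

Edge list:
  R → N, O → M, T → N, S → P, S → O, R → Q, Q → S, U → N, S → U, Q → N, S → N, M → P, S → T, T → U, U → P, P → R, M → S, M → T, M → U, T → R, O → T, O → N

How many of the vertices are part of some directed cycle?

8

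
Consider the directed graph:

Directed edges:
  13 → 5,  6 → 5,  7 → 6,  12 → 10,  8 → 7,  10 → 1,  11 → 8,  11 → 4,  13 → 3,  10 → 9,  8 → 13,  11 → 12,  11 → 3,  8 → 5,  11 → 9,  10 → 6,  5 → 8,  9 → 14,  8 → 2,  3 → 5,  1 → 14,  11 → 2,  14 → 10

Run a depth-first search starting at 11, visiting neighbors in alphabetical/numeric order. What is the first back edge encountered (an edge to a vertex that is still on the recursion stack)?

8→5

DFS from 11 (visiting neighbors in alphabetical/numeric order); mark gray on enter, black on exit:
11 gray
  2 gray
  2 black
  3 gray
    5 gray
      8 gray
        8→2: 2 black — skip
        8→5: 5 is gray → back edge
First back edge: 8 → 5.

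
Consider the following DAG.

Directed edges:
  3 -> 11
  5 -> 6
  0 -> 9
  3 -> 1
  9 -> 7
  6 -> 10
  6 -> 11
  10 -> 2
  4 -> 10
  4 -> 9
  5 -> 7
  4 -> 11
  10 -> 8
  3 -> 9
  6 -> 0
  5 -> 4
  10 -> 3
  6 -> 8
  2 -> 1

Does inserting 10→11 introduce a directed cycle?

Adding 10→11 creates a cycle iff 11 can already reach 10.
Explore from 11: no path reaches 10. The graph stays acyclic.

No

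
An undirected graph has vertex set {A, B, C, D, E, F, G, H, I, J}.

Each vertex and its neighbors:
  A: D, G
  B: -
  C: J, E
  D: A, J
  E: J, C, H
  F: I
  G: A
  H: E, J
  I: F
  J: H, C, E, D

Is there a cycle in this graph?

DFS, tracking each vertex's parent; an edge to a visited non-parent vertex closes a cycle.
Start from J:
visit J (parent –)
  visit H (parent J)
    visit E (parent H)
      E–J: J visited and ≠ parent → cycle
Cycle: J – H – E – J.

Yes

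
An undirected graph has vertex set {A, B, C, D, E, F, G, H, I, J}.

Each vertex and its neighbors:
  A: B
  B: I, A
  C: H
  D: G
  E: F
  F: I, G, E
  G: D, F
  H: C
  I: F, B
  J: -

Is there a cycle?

No

DFS, tracking each vertex's parent; an edge to a visited non-parent vertex closes a cycle.
Start from J:
visit J (parent –)
visit A (parent –)
  visit B (parent A)
    visit I (parent B)
      visit F (parent I)
        F–I: parent, skip
        visit G (parent F)
          visit D (parent G)
            D–G: parent, skip
          G–F: parent, skip
        visit E (parent F)
          E–F: parent, skip
      I–B: parent, skip
    B–A: parent, skip
visit C (parent –)
  visit H (parent C)
    H–C: parent, skip
No non-parent visited neighbor found — the graph is a forest.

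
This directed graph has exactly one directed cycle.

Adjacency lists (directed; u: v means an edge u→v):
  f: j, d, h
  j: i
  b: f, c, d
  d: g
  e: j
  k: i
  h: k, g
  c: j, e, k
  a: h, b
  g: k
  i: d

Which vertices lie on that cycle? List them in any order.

DFS with gray/black marking from d:
d gray
  g gray
    k gray
      i gray
        i→d: d is gray → back edge
Back edge closes the cycle d → g → k → i → d; its vertices are {d, g, i, k}.

d, g, i, k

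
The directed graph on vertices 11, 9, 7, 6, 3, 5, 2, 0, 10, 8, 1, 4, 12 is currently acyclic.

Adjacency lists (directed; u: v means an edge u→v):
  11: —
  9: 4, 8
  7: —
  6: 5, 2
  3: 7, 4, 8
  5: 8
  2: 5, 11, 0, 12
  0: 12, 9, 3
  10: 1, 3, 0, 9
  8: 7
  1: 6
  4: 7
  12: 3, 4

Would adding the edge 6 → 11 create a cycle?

No

Adding 6→11 creates a cycle iff 11 can already reach 6.
Explore from 11: no path reaches 6. The graph stays acyclic.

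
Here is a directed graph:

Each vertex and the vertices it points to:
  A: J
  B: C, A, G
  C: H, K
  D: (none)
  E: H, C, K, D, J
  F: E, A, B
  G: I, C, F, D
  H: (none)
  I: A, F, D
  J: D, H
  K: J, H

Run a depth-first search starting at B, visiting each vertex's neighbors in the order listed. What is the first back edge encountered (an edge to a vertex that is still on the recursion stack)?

DFS from B (visiting each vertex's neighbors in the order listed); mark gray on enter, black on exit:
B gray
  C gray
    H gray
    H black
    K gray
      J gray
        D gray
        D black
        J→H: H black — skip
      J black
      K→H: H black — skip
    K black
  C black
  A gray
    A→J: J black — skip
  A black
  G gray
    I gray
      I→A: A black — skip
      F gray
        E gray
          E→H: H black — skip
          E→C: C black — skip
          E→K: K black — skip
          E→D: D black — skip
          E→J: J black — skip
        E black
        F→A: A black — skip
        F→B: B is gray → back edge
First back edge: F → B.

F→B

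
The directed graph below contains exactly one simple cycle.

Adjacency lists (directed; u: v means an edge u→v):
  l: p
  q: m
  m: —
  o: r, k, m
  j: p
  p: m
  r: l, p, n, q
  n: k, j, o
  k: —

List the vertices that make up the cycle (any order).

DFS with gray/black marking from r:
r gray
  l gray
    p gray
      m gray
      m black
    p black
  l black
  r→p: p black — skip
  n gray
    k gray
    k black
    j gray
      j→p: p black — skip
    j black
    o gray
      o→r: r is gray → back edge
Back edge closes the cycle r → n → o → r; its vertices are {n, o, r}.

n, o, r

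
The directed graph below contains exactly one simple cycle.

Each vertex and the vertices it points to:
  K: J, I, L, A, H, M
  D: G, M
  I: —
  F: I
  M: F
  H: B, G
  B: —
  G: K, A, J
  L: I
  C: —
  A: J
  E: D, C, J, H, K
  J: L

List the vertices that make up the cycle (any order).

DFS with gray/black marking from K:
K gray
  J gray
    L gray
      I gray
      I black
    L black
  J black
  K→I: I black — skip
  K→L: L black — skip
  A gray
    A→J: J black — skip
  A black
  H gray
    B gray
    B black
    G gray
      G→K: K is gray → back edge
Back edge closes the cycle K → H → G → K; its vertices are {G, H, K}.

G, H, K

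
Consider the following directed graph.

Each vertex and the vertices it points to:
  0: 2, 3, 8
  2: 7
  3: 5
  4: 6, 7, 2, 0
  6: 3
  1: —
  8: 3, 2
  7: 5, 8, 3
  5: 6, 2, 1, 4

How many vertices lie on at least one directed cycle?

8

A vertex is on a directed cycle iff it belongs to a strongly connected component of size ≥ 2 (or has a self-loop).
The vertices on cycles are {0, 2, 3, 4, 5, 6, 7, 8} — 8 in total.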